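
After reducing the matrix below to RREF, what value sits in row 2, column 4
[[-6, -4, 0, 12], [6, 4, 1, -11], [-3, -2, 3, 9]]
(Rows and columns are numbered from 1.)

r1 := -1/6·r1
  [  1  2/3  0   -2 ]
  [  6    4  1  -11 ]
  [ -3   -2  3    9 ]
r2 := r2 − 6·r1
  [  1  2/3  0  -2 ]
  [  0    0  1   1 ]
  [ -3   -2  3   9 ]
r3 := r3 + 3·r1
  [ 1  2/3  0  -2 ]
  [ 0    0  1   1 ]
  [ 0    0  3   3 ]
r3 := r3 − 3·r2
  [ 1  2/3  0  -2 ]
  [ 0    0  1   1 ]
  [ 0    0  0   0 ]

1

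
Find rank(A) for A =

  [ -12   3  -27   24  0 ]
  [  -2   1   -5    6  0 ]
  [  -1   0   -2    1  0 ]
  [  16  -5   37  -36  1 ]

R1 := -1/12·R1
  [  1  -1/4  9/4   -2  0 ]
  [ -2     1   -5    6  0 ]
  [ -1     0   -2    1  0 ]
  [ 16    -5   37  -36  1 ]
R2 := R2 + 2·R1
  [  1  -1/4   9/4   -2  0 ]
  [  0   1/2  -1/2    2  0 ]
  [ -1     0    -2    1  0 ]
  [ 16    -5    37  -36  1 ]
R3 := R3 + R1
  [  1  -1/4   9/4   -2  0 ]
  [  0   1/2  -1/2    2  0 ]
  [  0  -1/4   1/4   -1  0 ]
  [ 16    -5    37  -36  1 ]
R4 := R4 − 16·R1
  [ 1  -1/4   9/4  -2  0 ]
  [ 0   1/2  -1/2   2  0 ]
  [ 0  -1/4   1/4  -1  0 ]
  [ 0    -1     1  -4  1 ]
R2 := 2·R2
  [ 1  -1/4  9/4  -2  0 ]
  [ 0     1   -1   4  0 ]
  [ 0  -1/4  1/4  -1  0 ]
  [ 0    -1    1  -4  1 ]
R3 := R3 + 1/4·R2
  [ 1  -1/4  9/4  -2  0 ]
  [ 0     1   -1   4  0 ]
  [ 0     0    0   0  0 ]
  [ 0    -1    1  -4  1 ]
R4 := R4 + R2
  [ 1  -1/4  9/4  -2  0 ]
  [ 0     1   -1   4  0 ]
  [ 0     0    0   0  0 ]
  [ 0     0    0   0  1 ]
R3 ↔ R4
  [ 1  -1/4  9/4  -2  0 ]
  [ 0     1   -1   4  0 ]
  [ 0     0    0   0  1 ]
  [ 0     0    0   0  0 ]
R1 := R1 + 1/4·R2
  [ 1  0   2  -1  0 ]
  [ 0  1  -1   4  0 ]
  [ 0  0   0   0  1 ]
  [ 0  0   0   0  0 ]
The reduced form has 3 nonzero rows.

rank = 3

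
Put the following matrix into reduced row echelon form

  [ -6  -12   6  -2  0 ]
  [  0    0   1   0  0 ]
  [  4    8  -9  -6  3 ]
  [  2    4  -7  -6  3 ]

[[1, 2, 0, 0, 0], [0, 0, 1, 0, 0], [0, 0, 0, 1, 0], [0, 0, 0, 0, 1]]

r1 → -1/6·r1
  [ 1  2  -1  1/3  0 ]
  [ 0  0   1    0  0 ]
  [ 4  8  -9   -6  3 ]
  [ 2  4  -7   -6  3 ]
r3 → r3 − 4·r1
  [ 1  2  -1    1/3  0 ]
  [ 0  0   1      0  0 ]
  [ 0  0  -5  -22/3  3 ]
  [ 2  4  -7     -6  3 ]
r4 → r4 − 2·r1
  [ 1  2  -1    1/3  0 ]
  [ 0  0   1      0  0 ]
  [ 0  0  -5  -22/3  3 ]
  [ 0  0  -5  -20/3  3 ]
r3 → r3 + 5·r2
  [ 1  2  -1    1/3  0 ]
  [ 0  0   1      0  0 ]
  [ 0  0   0  -22/3  3 ]
  [ 0  0  -5  -20/3  3 ]
r4 → r4 + 5·r2
  [ 1  2  -1    1/3  0 ]
  [ 0  0   1      0  0 ]
  [ 0  0   0  -22/3  3 ]
  [ 0  0   0  -20/3  3 ]
r3 → -3/22·r3
  [ 1  2  -1    1/3      0 ]
  [ 0  0   1      0      0 ]
  [ 0  0   0      1  -9/22 ]
  [ 0  0   0  -20/3      3 ]
r4 → r4 + 20/3·r3
  [ 1  2  -1  1/3      0 ]
  [ 0  0   1    0      0 ]
  [ 0  0   0    1  -9/22 ]
  [ 0  0   0    0   3/11 ]
r4 → 11/3·r4
  [ 1  2  -1  1/3      0 ]
  [ 0  0   1    0      0 ]
  [ 0  0   0    1  -9/22 ]
  [ 0  0   0    0      1 ]
r3 → r3 + 9/22·r4
  [ 1  2  -1  1/3  0 ]
  [ 0  0   1    0  0 ]
  [ 0  0   0    1  0 ]
  [ 0  0   0    0  1 ]
r1 → r1 − 1/3·r3
  [ 1  2  -1  0  0 ]
  [ 0  0   1  0  0 ]
  [ 0  0   0  1  0 ]
  [ 0  0   0  0  1 ]
r1 → r1 + r2
  [ 1  2  0  0  0 ]
  [ 0  0  1  0  0 ]
  [ 0  0  0  1  0 ]
  [ 0  0  0  0  1 ]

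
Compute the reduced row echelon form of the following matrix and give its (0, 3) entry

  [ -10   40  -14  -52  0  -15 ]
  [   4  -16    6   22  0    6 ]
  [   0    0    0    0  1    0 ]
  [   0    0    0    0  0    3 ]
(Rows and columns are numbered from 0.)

R1 -> -1/10·R1
  [ 1   -4  7/5  26/5  0  3/2 ]
  [ 4  -16    6    22  0    6 ]
  [ 0    0    0     0  1    0 ]
  [ 0    0    0     0  0    3 ]
R2 -> R2 − 4·R1
  [ 1  -4  7/5  26/5  0  3/2 ]
  [ 0   0  2/5   6/5  0    0 ]
  [ 0   0    0     0  1    0 ]
  [ 0   0    0     0  0    3 ]
R2 -> 5/2·R2
  [ 1  -4  7/5  26/5  0  3/2 ]
  [ 0   0    1     3  0    0 ]
  [ 0   0    0     0  1    0 ]
  [ 0   0    0     0  0    3 ]
R4 -> 1/3·R4
  [ 1  -4  7/5  26/5  0  3/2 ]
  [ 0   0    1     3  0    0 ]
  [ 0   0    0     0  1    0 ]
  [ 0   0    0     0  0    1 ]
R1 -> R1 − 3/2·R4
  [ 1  -4  7/5  26/5  0  0 ]
  [ 0   0    1     3  0  0 ]
  [ 0   0    0     0  1  0 ]
  [ 0   0    0     0  0  1 ]
R1 -> R1 − 7/5·R2
  [ 1  -4  0  1  0  0 ]
  [ 0   0  1  3  0  0 ]
  [ 0   0  0  0  1  0 ]
  [ 0   0  0  0  0  1 ]

1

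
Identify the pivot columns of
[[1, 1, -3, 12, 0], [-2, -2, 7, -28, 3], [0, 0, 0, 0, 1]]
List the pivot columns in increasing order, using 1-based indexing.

1, 3, 5

Add 2 times ρ1 to ρ2.
  [ 1  1  -3  12  0 ]
  [ 0  0   1  -4  3 ]
  [ 0  0   0   0  1 ]
Subtract 3 times ρ3 from ρ2.
  [ 1  1  -3  12  0 ]
  [ 0  0   1  -4  0 ]
  [ 0  0   0   0  1 ]
Add 3 times ρ2 to ρ1.
  [ 1  1  0   0  0 ]
  [ 0  0  1  -4  0 ]
  [ 0  0  0   0  1 ]
Pivot columns are the columns containing a leading 1.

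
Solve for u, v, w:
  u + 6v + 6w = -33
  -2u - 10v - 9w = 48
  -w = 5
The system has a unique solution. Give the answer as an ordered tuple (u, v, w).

(6, -3/2, -5)

Form the augmented matrix and row-reduce:
  [  1    6   6  |  -33 ]
  [ -2  -10  -9  |   48 ]
  [  0    0  -1  |    5 ]
ρ2 ← ρ2 + 2·ρ1
  [ 1  6   6  |  -33 ]
  [ 0  2   3  |  -18 ]
  [ 0  0  -1  |    5 ]
ρ2 ← 1/2·ρ2
  [ 1  6    6  |  -33 ]
  [ 0  1  3/2  |   -9 ]
  [ 0  0   -1  |    5 ]
ρ3 ← -1·ρ3
  [ 1  6    6  |  -33 ]
  [ 0  1  3/2  |   -9 ]
  [ 0  0    1  |   -5 ]
ρ2 ← ρ2 − 3/2·ρ3
  [ 1  6  6  |   -33 ]
  [ 0  1  0  |  -3/2 ]
  [ 0  0  1  |    -5 ]
ρ1 ← ρ1 − 6·ρ3
  [ 1  6  0  |    -3 ]
  [ 0  1  0  |  -3/2 ]
  [ 0  0  1  |    -5 ]
ρ1 ← ρ1 − 6·ρ2
  [ 1  0  0  |     6 ]
  [ 0  1  0  |  -3/2 ]
  [ 0  0  1  |    -5 ]
Reading off the last column: u = 6, v = -3/2, w = -5.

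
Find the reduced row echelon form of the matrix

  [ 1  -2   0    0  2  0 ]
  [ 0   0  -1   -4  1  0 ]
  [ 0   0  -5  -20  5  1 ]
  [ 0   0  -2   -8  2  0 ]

[[1, -2, 0, 0, 2, 0], [0, 0, 1, 4, -1, 0], [0, 0, 0, 0, 0, 1], [0, 0, 0, 0, 0, 0]]

R2 → -1·R2
R3 → R3 + 5·R2
R4 → R4 + 2·R2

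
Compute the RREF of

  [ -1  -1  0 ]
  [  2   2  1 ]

[[1, 1, 0], [0, 0, 1]]

ρ1 -> -1·ρ1
  [ 1  1  0 ]
  [ 2  2  1 ]
ρ2 -> ρ2 − 2·ρ1
  [ 1  1  0 ]
  [ 0  0  1 ]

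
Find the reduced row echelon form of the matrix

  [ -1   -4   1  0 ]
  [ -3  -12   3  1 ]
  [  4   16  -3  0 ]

[[1, 4, 0, 0], [0, 0, 1, 0], [0, 0, 0, 1]]

Multiply R1 by -1.
Add 3 times R1 to R2.
Subtract 4 times R1 from R3.
Swap R2 and R3.
Add R2 to R1.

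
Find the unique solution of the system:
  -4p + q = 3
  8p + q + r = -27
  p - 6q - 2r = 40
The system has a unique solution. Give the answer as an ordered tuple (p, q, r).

Form the augmented matrix and row-reduce:
  [ -4   1   0  |    3 ]
  [  8   1   1  |  -27 ]
  [  1  -6  -2  |   40 ]
r1 -> -1/4·r1
  [ 1  -1/4   0  |  -3/4 ]
  [ 8     1   1  |   -27 ]
  [ 1    -6  -2  |    40 ]
r2 -> r2 − 8·r1
  [ 1  -1/4   0  |  -3/4 ]
  [ 0     3   1  |   -21 ]
  [ 1    -6  -2  |    40 ]
r3 -> r3 − r1
  [ 1   -1/4   0  |   -3/4 ]
  [ 0      3   1  |    -21 ]
  [ 0  -23/4  -2  |  163/4 ]
r2 -> 1/3·r2
  [ 1   -1/4    0  |   -3/4 ]
  [ 0      1  1/3  |     -7 ]
  [ 0  -23/4   -2  |  163/4 ]
r3 -> r3 + 23/4·r2
  [ 1  -1/4      0  |  -3/4 ]
  [ 0     1    1/3  |    -7 ]
  [ 0     0  -1/12  |   1/2 ]
r3 -> -12·r3
  [ 1  -1/4    0  |  -3/4 ]
  [ 0     1  1/3  |    -7 ]
  [ 0     0    1  |    -6 ]
r2 -> r2 − 1/3·r3
  [ 1  -1/4  0  |  -3/4 ]
  [ 0     1  0  |    -5 ]
  [ 0     0  1  |    -6 ]
r1 -> r1 + 1/4·r2
  [ 1  0  0  |  -2 ]
  [ 0  1  0  |  -5 ]
  [ 0  0  1  |  -6 ]
Reading off the last column: p = -2, q = -5, r = -6.

(-2, -5, -6)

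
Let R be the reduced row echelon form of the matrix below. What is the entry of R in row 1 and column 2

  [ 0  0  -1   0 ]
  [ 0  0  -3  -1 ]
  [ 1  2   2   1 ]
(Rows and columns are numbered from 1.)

R1 ↔ R3
  [ 1  2   2   1 ]
  [ 0  0  -3  -1 ]
  [ 0  0  -1   0 ]
R2 ← -1/3·R2
  [ 1  2   2    1 ]
  [ 0  0   1  1/3 ]
  [ 0  0  -1    0 ]
R3 ← R3 + R2
  [ 1  2  2    1 ]
  [ 0  0  1  1/3 ]
  [ 0  0  0  1/3 ]
R3 ← 3·R3
  [ 1  2  2    1 ]
  [ 0  0  1  1/3 ]
  [ 0  0  0    1 ]
R2 ← R2 − 1/3·R3
  [ 1  2  2  1 ]
  [ 0  0  1  0 ]
  [ 0  0  0  1 ]
R1 ← R1 − R3
  [ 1  2  2  0 ]
  [ 0  0  1  0 ]
  [ 0  0  0  1 ]
R1 ← R1 − 2·R2
  [ 1  2  0  0 ]
  [ 0  0  1  0 ]
  [ 0  0  0  1 ]

2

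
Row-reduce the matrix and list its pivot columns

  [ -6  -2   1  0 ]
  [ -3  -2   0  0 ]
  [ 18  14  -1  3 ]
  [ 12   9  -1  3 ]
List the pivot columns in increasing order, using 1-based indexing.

ρ1 → -1/6·ρ1
  [  1  1/3  -1/6  0 ]
  [ -3   -2     0  0 ]
  [ 18   14    -1  3 ]
  [ 12    9    -1  3 ]
ρ2 → ρ2 + 3·ρ1
  [  1  1/3  -1/6  0 ]
  [  0   -1  -1/2  0 ]
  [ 18   14    -1  3 ]
  [ 12    9    -1  3 ]
ρ3 → ρ3 − 18·ρ1
  [  1  1/3  -1/6  0 ]
  [  0   -1  -1/2  0 ]
  [  0    8     2  3 ]
  [ 12    9    -1  3 ]
ρ4 → ρ4 − 12·ρ1
  [ 1  1/3  -1/6  0 ]
  [ 0   -1  -1/2  0 ]
  [ 0    8     2  3 ]
  [ 0    5     1  3 ]
ρ2 → -1·ρ2
  [ 1  1/3  -1/6  0 ]
  [ 0    1   1/2  0 ]
  [ 0    8     2  3 ]
  [ 0    5     1  3 ]
ρ3 → ρ3 − 8·ρ2
  [ 1  1/3  -1/6  0 ]
  [ 0    1   1/2  0 ]
  [ 0    0    -2  3 ]
  [ 0    5     1  3 ]
ρ4 → ρ4 − 5·ρ2
  [ 1  1/3  -1/6  0 ]
  [ 0    1   1/2  0 ]
  [ 0    0    -2  3 ]
  [ 0    0  -3/2  3 ]
ρ3 → -1/2·ρ3
  [ 1  1/3  -1/6     0 ]
  [ 0    1   1/2     0 ]
  [ 0    0     1  -3/2 ]
  [ 0    0  -3/2     3 ]
ρ4 → ρ4 + 3/2·ρ3
  [ 1  1/3  -1/6     0 ]
  [ 0    1   1/2     0 ]
  [ 0    0     1  -3/2 ]
  [ 0    0     0   3/4 ]
ρ4 → 4/3·ρ4
  [ 1  1/3  -1/6     0 ]
  [ 0    1   1/2     0 ]
  [ 0    0     1  -3/2 ]
  [ 0    0     0     1 ]
ρ3 → ρ3 + 3/2·ρ4
  [ 1  1/3  -1/6  0 ]
  [ 0    1   1/2  0 ]
  [ 0    0     1  0 ]
  [ 0    0     0  1 ]
ρ2 → ρ2 − 1/2·ρ3
  [ 1  1/3  -1/6  0 ]
  [ 0    1     0  0 ]
  [ 0    0     1  0 ]
  [ 0    0     0  1 ]
ρ1 → ρ1 + 1/6·ρ3
  [ 1  1/3  0  0 ]
  [ 0    1  0  0 ]
  [ 0    0  1  0 ]
  [ 0    0  0  1 ]
ρ1 → ρ1 − 1/3·ρ2
  [ 1  0  0  0 ]
  [ 0  1  0  0 ]
  [ 0  0  1  0 ]
  [ 0  0  0  1 ]
Pivot columns are the columns containing a leading 1.

1, 2, 3, 4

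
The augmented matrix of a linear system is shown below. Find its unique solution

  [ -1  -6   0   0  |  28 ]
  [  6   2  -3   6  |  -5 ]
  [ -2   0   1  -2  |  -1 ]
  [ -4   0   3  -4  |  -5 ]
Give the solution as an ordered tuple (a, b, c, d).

(-4, -4, -3, 3)

Multiply R1 by -1.
  [  1  6   0   0  |  -28 ]
  [  6  2  -3   6  |   -5 ]
  [ -2  0   1  -2  |   -1 ]
  [ -4  0   3  -4  |   -5 ]
Subtract 6 times R1 from R2.
  [  1    6   0   0  |  -28 ]
  [  0  -34  -3   6  |  163 ]
  [ -2    0   1  -2  |   -1 ]
  [ -4    0   3  -4  |   -5 ]
Add 2 times R1 to R3.
  [  1    6   0   0  |  -28 ]
  [  0  -34  -3   6  |  163 ]
  [  0   12   1  -2  |  -57 ]
  [ -4    0   3  -4  |   -5 ]
Add 4 times R1 to R4.
  [ 1    6   0   0  |   -28 ]
  [ 0  -34  -3   6  |   163 ]
  [ 0   12   1  -2  |   -57 ]
  [ 0   24   3  -4  |  -117 ]
Multiply R2 by -1/34.
  [ 1   6     0      0  |      -28 ]
  [ 0   1  3/34  -3/17  |  -163/34 ]
  [ 0  12     1     -2  |      -57 ]
  [ 0  24     3     -4  |     -117 ]
Subtract 12 times R2 from R3.
  [ 1   6      0      0  |      -28 ]
  [ 0   1   3/34  -3/17  |  -163/34 ]
  [ 0   0  -1/17   2/17  |     9/17 ]
  [ 0  24      3     -4  |     -117 ]
Subtract 24 times R2 from R4.
  [ 1  6      0      0  |      -28 ]
  [ 0  1   3/34  -3/17  |  -163/34 ]
  [ 0  0  -1/17   2/17  |     9/17 ]
  [ 0  0  15/17   4/17  |   -33/17 ]
Multiply R3 by -17.
  [ 1  6      0      0  |      -28 ]
  [ 0  1   3/34  -3/17  |  -163/34 ]
  [ 0  0      1     -2  |       -9 ]
  [ 0  0  15/17   4/17  |   -33/17 ]
Subtract 15/17 times R3 from R4.
  [ 1  6     0      0  |      -28 ]
  [ 0  1  3/34  -3/17  |  -163/34 ]
  [ 0  0     1     -2  |       -9 ]
  [ 0  0     0      2  |        6 ]
Multiply R4 by 1/2.
  [ 1  6     0      0  |      -28 ]
  [ 0  1  3/34  -3/17  |  -163/34 ]
  [ 0  0     1     -2  |       -9 ]
  [ 0  0     0      1  |        3 ]
Add 2 times R4 to R3.
  [ 1  6     0      0  |      -28 ]
  [ 0  1  3/34  -3/17  |  -163/34 ]
  [ 0  0     1      0  |       -3 ]
  [ 0  0     0      1  |        3 ]
Add 3/17 times R4 to R2.
  [ 1  6     0  0  |      -28 ]
  [ 0  1  3/34  0  |  -145/34 ]
  [ 0  0     1  0  |       -3 ]
  [ 0  0     0  1  |        3 ]
Subtract 3/34 times R3 from R2.
  [ 1  6  0  0  |  -28 ]
  [ 0  1  0  0  |   -4 ]
  [ 0  0  1  0  |   -3 ]
  [ 0  0  0  1  |    3 ]
Subtract 6 times R2 from R1.
  [ 1  0  0  0  |  -4 ]
  [ 0  1  0  0  |  -4 ]
  [ 0  0  1  0  |  -3 ]
  [ 0  0  0  1  |   3 ]
Reading off the last column: a = -4, b = -4, c = -3, d = 3.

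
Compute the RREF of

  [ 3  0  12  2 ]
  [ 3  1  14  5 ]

[[1, 0, 4, 2/3], [0, 1, 2, 3]]

ρ1 -> 1/3·ρ1
ρ2 -> ρ2 − 3·ρ1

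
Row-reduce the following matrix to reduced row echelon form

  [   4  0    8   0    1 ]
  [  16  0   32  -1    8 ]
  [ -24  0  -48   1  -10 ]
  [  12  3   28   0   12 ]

R1 -> 1/4·R1
R2 -> R2 − 16·R1
R3 -> R3 + 24·R1
R4 -> R4 − 12·R1
R2 ↔ R4
R2 -> 1/3·R2
R4 -> R4 + R3

[[1, 0, 2, 0, 1/4], [0, 1, 4/3, 0, 3], [0, 0, 0, 1, -4], [0, 0, 0, 0, 0]]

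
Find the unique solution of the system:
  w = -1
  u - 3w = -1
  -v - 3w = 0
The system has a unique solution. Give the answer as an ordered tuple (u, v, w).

(-4, 3, -1)

Form the augmented matrix and row-reduce:
  [ 0   0   1  |  -1 ]
  [ 1   0  -3  |  -1 ]
  [ 0  -1  -3  |   0 ]
R1 ↔ R2
R2 ↔ R3
R2 → -1·R2
R2 → R2 − 3·R3
R1 → R1 + 3·R3
Reading off the last column: u = -4, v = 3, w = -1.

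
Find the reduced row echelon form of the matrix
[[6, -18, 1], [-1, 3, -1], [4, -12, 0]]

R1 → 1/6·R1
  [  1   -3  1/6 ]
  [ -1    3   -1 ]
  [  4  -12    0 ]
R2 → R2 + R1
  [ 1   -3   1/6 ]
  [ 0    0  -5/6 ]
  [ 4  -12     0 ]
R3 → R3 − 4·R1
  [ 1  -3   1/6 ]
  [ 0   0  -5/6 ]
  [ 0   0  -2/3 ]
R2 → -6/5·R2
  [ 1  -3   1/6 ]
  [ 0   0     1 ]
  [ 0   0  -2/3 ]
R3 → R3 + 2/3·R2
  [ 1  -3  1/6 ]
  [ 0   0    1 ]
  [ 0   0    0 ]
R1 → R1 − 1/6·R2
  [ 1  -3  0 ]
  [ 0   0  1 ]
  [ 0   0  0 ]

[[1, -3, 0], [0, 0, 1], [0, 0, 0]]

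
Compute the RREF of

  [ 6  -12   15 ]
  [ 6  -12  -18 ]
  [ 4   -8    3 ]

R1 -> 1/6·R1
  [ 1   -2  5/2 ]
  [ 6  -12  -18 ]
  [ 4   -8    3 ]
R2 -> R2 − 6·R1
  [ 1  -2  5/2 ]
  [ 0   0  -33 ]
  [ 4  -8    3 ]
R3 -> R3 − 4·R1
  [ 1  -2  5/2 ]
  [ 0   0  -33 ]
  [ 0   0   -7 ]
R2 -> -1/33·R2
  [ 1  -2  5/2 ]
  [ 0   0    1 ]
  [ 0   0   -7 ]
R3 -> R3 + 7·R2
  [ 1  -2  5/2 ]
  [ 0   0    1 ]
  [ 0   0    0 ]
R1 -> R1 − 5/2·R2
  [ 1  -2  0 ]
  [ 0   0  1 ]
  [ 0   0  0 ]

[[1, -2, 0], [0, 0, 1], [0, 0, 0]]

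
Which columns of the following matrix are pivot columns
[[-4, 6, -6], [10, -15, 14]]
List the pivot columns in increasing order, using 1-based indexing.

ρ1 ← -1/4·ρ1
  [  1  -3/2  3/2 ]
  [ 10   -15   14 ]
ρ2 ← ρ2 − 10·ρ1
  [ 1  -3/2  3/2 ]
  [ 0     0   -1 ]
ρ2 ← -1·ρ2
  [ 1  -3/2  3/2 ]
  [ 0     0    1 ]
ρ1 ← ρ1 − 3/2·ρ2
  [ 1  -3/2  0 ]
  [ 0     0  1 ]
Pivot columns are the columns containing a leading 1.

1, 3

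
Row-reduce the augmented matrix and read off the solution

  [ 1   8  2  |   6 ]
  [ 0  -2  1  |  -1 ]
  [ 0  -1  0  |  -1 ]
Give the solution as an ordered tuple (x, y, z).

r2 -> -1/2·r2
  [ 1   8     2  |    6 ]
  [ 0   1  -1/2  |  1/2 ]
  [ 0  -1     0  |   -1 ]
r3 -> r3 + r2
  [ 1  8     2  |     6 ]
  [ 0  1  -1/2  |   1/2 ]
  [ 0  0  -1/2  |  -1/2 ]
r3 -> -2·r3
  [ 1  8     2  |    6 ]
  [ 0  1  -1/2  |  1/2 ]
  [ 0  0     1  |    1 ]
r2 -> r2 + 1/2·r3
  [ 1  8  2  |  6 ]
  [ 0  1  0  |  1 ]
  [ 0  0  1  |  1 ]
r1 -> r1 − 2·r3
  [ 1  8  0  |  4 ]
  [ 0  1  0  |  1 ]
  [ 0  0  1  |  1 ]
r1 -> r1 − 8·r2
  [ 1  0  0  |  -4 ]
  [ 0  1  0  |   1 ]
  [ 0  0  1  |   1 ]
Reading off the last column: x = -4, y = 1, z = 1.

(-4, 1, 1)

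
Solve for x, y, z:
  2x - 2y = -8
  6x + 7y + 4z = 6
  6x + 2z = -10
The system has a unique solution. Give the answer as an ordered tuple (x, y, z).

Form the augmented matrix and row-reduce:
  [ 2  -2  0  |   -8 ]
  [ 6   7  4  |    6 ]
  [ 6   0  2  |  -10 ]
r1 ← 1/2·r1
  [ 1  -1  0  |   -4 ]
  [ 6   7  4  |    6 ]
  [ 6   0  2  |  -10 ]
r2 ← r2 − 6·r1
  [ 1  -1  0  |   -4 ]
  [ 0  13  4  |   30 ]
  [ 6   0  2  |  -10 ]
r3 ← r3 − 6·r1
  [ 1  -1  0  |  -4 ]
  [ 0  13  4  |  30 ]
  [ 0   6  2  |  14 ]
r2 ← 1/13·r2
  [ 1  -1     0  |     -4 ]
  [ 0   1  4/13  |  30/13 ]
  [ 0   6     2  |     14 ]
r3 ← r3 − 6·r2
  [ 1  -1     0  |     -4 ]
  [ 0   1  4/13  |  30/13 ]
  [ 0   0  2/13  |   2/13 ]
r3 ← 13/2·r3
  [ 1  -1     0  |     -4 ]
  [ 0   1  4/13  |  30/13 ]
  [ 0   0     1  |      1 ]
r2 ← r2 − 4/13·r3
  [ 1  -1  0  |  -4 ]
  [ 0   1  0  |   2 ]
  [ 0   0  1  |   1 ]
r1 ← r1 + r2
  [ 1  0  0  |  -2 ]
  [ 0  1  0  |   2 ]
  [ 0  0  1  |   1 ]
Reading off the last column: x = -2, y = 2, z = 1.

(-2, 2, 1)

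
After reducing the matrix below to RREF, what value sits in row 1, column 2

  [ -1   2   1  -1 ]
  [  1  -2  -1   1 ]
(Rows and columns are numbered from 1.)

-2

r1 -> -1·r1
  [ 1  -2  -1  1 ]
  [ 1  -2  -1  1 ]
r2 -> r2 − r1
  [ 1  -2  -1  1 ]
  [ 0   0   0  0 ]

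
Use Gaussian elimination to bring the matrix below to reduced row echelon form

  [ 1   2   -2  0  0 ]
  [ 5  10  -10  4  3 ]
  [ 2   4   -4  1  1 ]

ρ2 -> ρ2 − 5·ρ1
  [ 1  2  -2  0  0 ]
  [ 0  0   0  4  3 ]
  [ 2  4  -4  1  1 ]
ρ3 -> ρ3 − 2·ρ1
  [ 1  2  -2  0  0 ]
  [ 0  0   0  4  3 ]
  [ 0  0   0  1  1 ]
ρ2 -> 1/4·ρ2
  [ 1  2  -2  0    0 ]
  [ 0  0   0  1  3/4 ]
  [ 0  0   0  1    1 ]
ρ3 -> ρ3 − ρ2
  [ 1  2  -2  0    0 ]
  [ 0  0   0  1  3/4 ]
  [ 0  0   0  0  1/4 ]
ρ3 -> 4·ρ3
  [ 1  2  -2  0    0 ]
  [ 0  0   0  1  3/4 ]
  [ 0  0   0  0    1 ]
ρ2 -> ρ2 − 3/4·ρ3
  [ 1  2  -2  0  0 ]
  [ 0  0   0  1  0 ]
  [ 0  0   0  0  1 ]

[[1, 2, -2, 0, 0], [0, 0, 0, 1, 0], [0, 0, 0, 0, 1]]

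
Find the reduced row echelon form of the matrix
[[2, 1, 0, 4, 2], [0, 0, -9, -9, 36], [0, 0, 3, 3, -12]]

R1 ← 1/2·R1
  [ 1  1/2   0   2    1 ]
  [ 0    0  -9  -9   36 ]
  [ 0    0   3   3  -12 ]
R2 ← -1/9·R2
  [ 1  1/2  0  2    1 ]
  [ 0    0  1  1   -4 ]
  [ 0    0  3  3  -12 ]
R3 ← R3 − 3·R2
  [ 1  1/2  0  2   1 ]
  [ 0    0  1  1  -4 ]
  [ 0    0  0  0   0 ]

[[1, 1/2, 0, 2, 1], [0, 0, 1, 1, -4], [0, 0, 0, 0, 0]]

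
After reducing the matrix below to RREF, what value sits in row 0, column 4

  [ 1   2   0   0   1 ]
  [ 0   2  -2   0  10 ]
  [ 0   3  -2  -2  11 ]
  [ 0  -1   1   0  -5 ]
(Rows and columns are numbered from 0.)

R2 -> 1/2·R2
  [ 1   2   0   0   1 ]
  [ 0   1  -1   0   5 ]
  [ 0   3  -2  -2  11 ]
  [ 0  -1   1   0  -5 ]
R3 -> R3 − 3·R2
  [ 1   2   0   0   1 ]
  [ 0   1  -1   0   5 ]
  [ 0   0   1  -2  -4 ]
  [ 0  -1   1   0  -5 ]
R4 -> R4 + R2
  [ 1  2   0   0   1 ]
  [ 0  1  -1   0   5 ]
  [ 0  0   1  -2  -4 ]
  [ 0  0   0   0   0 ]
R2 -> R2 + R3
  [ 1  2  0   0   1 ]
  [ 0  1  0  -2   1 ]
  [ 0  0  1  -2  -4 ]
  [ 0  0  0   0   0 ]
R1 -> R1 − 2·R2
  [ 1  0  0   4  -1 ]
  [ 0  1  0  -2   1 ]
  [ 0  0  1  -2  -4 ]
  [ 0  0  0   0   0 ]

-1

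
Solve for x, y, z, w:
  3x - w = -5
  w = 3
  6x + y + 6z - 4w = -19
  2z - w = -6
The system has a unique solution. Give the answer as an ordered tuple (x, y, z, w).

Form the augmented matrix and row-reduce:
  [ 3  0  0  -1  |   -5 ]
  [ 0  0  0   1  |    3 ]
  [ 6  1  6  -4  |  -19 ]
  [ 0  0  2  -1  |   -6 ]
ρ1 → 1/3·ρ1
  [ 1  0  0  -1/3  |  -5/3 ]
  [ 0  0  0     1  |     3 ]
  [ 6  1  6    -4  |   -19 ]
  [ 0  0  2    -1  |    -6 ]
ρ3 → ρ3 − 6·ρ1
  [ 1  0  0  -1/3  |  -5/3 ]
  [ 0  0  0     1  |     3 ]
  [ 0  1  6    -2  |    -9 ]
  [ 0  0  2    -1  |    -6 ]
ρ2 ↔ ρ3
  [ 1  0  0  -1/3  |  -5/3 ]
  [ 0  1  6    -2  |    -9 ]
  [ 0  0  0     1  |     3 ]
  [ 0  0  2    -1  |    -6 ]
ρ3 ↔ ρ4
  [ 1  0  0  -1/3  |  -5/3 ]
  [ 0  1  6    -2  |    -9 ]
  [ 0  0  2    -1  |    -6 ]
  [ 0  0  0     1  |     3 ]
ρ3 → 1/2·ρ3
  [ 1  0  0  -1/3  |  -5/3 ]
  [ 0  1  6    -2  |    -9 ]
  [ 0  0  1  -1/2  |    -3 ]
  [ 0  0  0     1  |     3 ]
ρ3 → ρ3 + 1/2·ρ4
  [ 1  0  0  -1/3  |  -5/3 ]
  [ 0  1  6    -2  |    -9 ]
  [ 0  0  1     0  |  -3/2 ]
  [ 0  0  0     1  |     3 ]
ρ2 → ρ2 + 2·ρ4
  [ 1  0  0  -1/3  |  -5/3 ]
  [ 0  1  6     0  |    -3 ]
  [ 0  0  1     0  |  -3/2 ]
  [ 0  0  0     1  |     3 ]
ρ1 → ρ1 + 1/3·ρ4
  [ 1  0  0  0  |  -2/3 ]
  [ 0  1  6  0  |    -3 ]
  [ 0  0  1  0  |  -3/2 ]
  [ 0  0  0  1  |     3 ]
ρ2 → ρ2 − 6·ρ3
  [ 1  0  0  0  |  -2/3 ]
  [ 0  1  0  0  |     6 ]
  [ 0  0  1  0  |  -3/2 ]
  [ 0  0  0  1  |     3 ]
Reading off the last column: x = -2/3, y = 6, z = -3/2, w = 3.

(-2/3, 6, -3/2, 3)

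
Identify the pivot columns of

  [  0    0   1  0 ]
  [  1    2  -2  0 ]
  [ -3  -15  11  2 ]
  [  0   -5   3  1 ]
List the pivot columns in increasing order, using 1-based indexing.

1, 2, 3, 4

R1 <-> R2
  [  1    2  -2  0 ]
  [  0    0   1  0 ]
  [ -3  -15  11  2 ]
  [  0   -5   3  1 ]
R3 ← R3 + 3·R1
  [ 1   2  -2  0 ]
  [ 0   0   1  0 ]
  [ 0  -9   5  2 ]
  [ 0  -5   3  1 ]
R2 <-> R3
  [ 1   2  -2  0 ]
  [ 0  -9   5  2 ]
  [ 0   0   1  0 ]
  [ 0  -5   3  1 ]
R2 ← -1/9·R2
  [ 1   2    -2     0 ]
  [ 0   1  -5/9  -2/9 ]
  [ 0   0     1     0 ]
  [ 0  -5     3     1 ]
R4 ← R4 + 5·R2
  [ 1  2    -2     0 ]
  [ 0  1  -5/9  -2/9 ]
  [ 0  0     1     0 ]
  [ 0  0   2/9  -1/9 ]
R4 ← R4 − 2/9·R3
  [ 1  2    -2     0 ]
  [ 0  1  -5/9  -2/9 ]
  [ 0  0     1     0 ]
  [ 0  0     0  -1/9 ]
R4 ← -9·R4
  [ 1  2    -2     0 ]
  [ 0  1  -5/9  -2/9 ]
  [ 0  0     1     0 ]
  [ 0  0     0     1 ]
R2 ← R2 + 2/9·R4
  [ 1  2    -2  0 ]
  [ 0  1  -5/9  0 ]
  [ 0  0     1  0 ]
  [ 0  0     0  1 ]
R2 ← R2 + 5/9·R3
  [ 1  2  -2  0 ]
  [ 0  1   0  0 ]
  [ 0  0   1  0 ]
  [ 0  0   0  1 ]
R1 ← R1 + 2·R3
  [ 1  2  0  0 ]
  [ 0  1  0  0 ]
  [ 0  0  1  0 ]
  [ 0  0  0  1 ]
R1 ← R1 − 2·R2
  [ 1  0  0  0 ]
  [ 0  1  0  0 ]
  [ 0  0  1  0 ]
  [ 0  0  0  1 ]
Pivot columns are the columns containing a leading 1.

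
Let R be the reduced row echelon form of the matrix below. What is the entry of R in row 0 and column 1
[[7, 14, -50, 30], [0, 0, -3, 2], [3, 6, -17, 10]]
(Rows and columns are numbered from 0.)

2

ρ1 → 1/7·ρ1
  [ 1  2  -50/7  30/7 ]
  [ 0  0     -3     2 ]
  [ 3  6    -17    10 ]
ρ3 → ρ3 − 3·ρ1
  [ 1  2  -50/7   30/7 ]
  [ 0  0     -3      2 ]
  [ 0  0   31/7  -20/7 ]
ρ2 → -1/3·ρ2
  [ 1  2  -50/7   30/7 ]
  [ 0  0      1   -2/3 ]
  [ 0  0   31/7  -20/7 ]
ρ3 → ρ3 − 31/7·ρ2
  [ 1  2  -50/7  30/7 ]
  [ 0  0      1  -2/3 ]
  [ 0  0      0  2/21 ]
ρ3 → 21/2·ρ3
  [ 1  2  -50/7  30/7 ]
  [ 0  0      1  -2/3 ]
  [ 0  0      0     1 ]
ρ2 → ρ2 + 2/3·ρ3
  [ 1  2  -50/7  30/7 ]
  [ 0  0      1     0 ]
  [ 0  0      0     1 ]
ρ1 → ρ1 − 30/7·ρ3
  [ 1  2  -50/7  0 ]
  [ 0  0      1  0 ]
  [ 0  0      0  1 ]
ρ1 → ρ1 + 50/7·ρ2
  [ 1  2  0  0 ]
  [ 0  0  1  0 ]
  [ 0  0  0  1 ]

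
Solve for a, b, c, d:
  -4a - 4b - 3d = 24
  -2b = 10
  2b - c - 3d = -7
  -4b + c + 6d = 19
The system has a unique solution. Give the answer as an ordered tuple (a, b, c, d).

(-3/2, -5, -5, 2/3)

Form the augmented matrix and row-reduce:
  [ -4  -4   0  -3  |  24 ]
  [  0  -2   0   0  |  10 ]
  [  0   2  -1  -3  |  -7 ]
  [  0  -4   1   6  |  19 ]
Multiply R1 by -1/4.
Multiply R2 by -1/2.
Subtract 2 times R2 from R3.
Add 4 times R2 to R4.
Multiply R3 by -1.
Subtract R3 from R4.
Multiply R4 by 1/3.
Subtract 3 times R4 from R3.
Subtract 3/4 times R4 from R1.
Subtract R2 from R1.
Reading off the last column: a = -3/2, b = -5, c = -5, d = 2/3.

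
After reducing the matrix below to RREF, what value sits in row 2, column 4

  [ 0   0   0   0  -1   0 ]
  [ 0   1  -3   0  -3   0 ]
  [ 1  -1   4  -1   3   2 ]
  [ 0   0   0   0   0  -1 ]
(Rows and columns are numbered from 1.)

ρ1 ↔ ρ3
  [ 1  -1   4  -1   3   2 ]
  [ 0   1  -3   0  -3   0 ]
  [ 0   0   0   0  -1   0 ]
  [ 0   0   0   0   0  -1 ]
ρ3 ← -1·ρ3
  [ 1  -1   4  -1   3   2 ]
  [ 0   1  -3   0  -3   0 ]
  [ 0   0   0   0   1   0 ]
  [ 0   0   0   0   0  -1 ]
ρ4 ← -1·ρ4
  [ 1  -1   4  -1   3  2 ]
  [ 0   1  -3   0  -3  0 ]
  [ 0   0   0   0   1  0 ]
  [ 0   0   0   0   0  1 ]
ρ1 ← ρ1 − 2·ρ4
  [ 1  -1   4  -1   3  0 ]
  [ 0   1  -3   0  -3  0 ]
  [ 0   0   0   0   1  0 ]
  [ 0   0   0   0   0  1 ]
ρ2 ← ρ2 + 3·ρ3
  [ 1  -1   4  -1  3  0 ]
  [ 0   1  -3   0  0  0 ]
  [ 0   0   0   0  1  0 ]
  [ 0   0   0   0  0  1 ]
ρ1 ← ρ1 − 3·ρ3
  [ 1  -1   4  -1  0  0 ]
  [ 0   1  -3   0  0  0 ]
  [ 0   0   0   0  1  0 ]
  [ 0   0   0   0  0  1 ]
ρ1 ← ρ1 + ρ2
  [ 1  0   1  -1  0  0 ]
  [ 0  1  -3   0  0  0 ]
  [ 0  0   0   0  1  0 ]
  [ 0  0   0   0  0  1 ]

0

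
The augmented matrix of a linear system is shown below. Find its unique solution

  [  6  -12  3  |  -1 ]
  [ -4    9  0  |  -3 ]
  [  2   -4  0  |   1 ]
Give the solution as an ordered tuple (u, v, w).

(-3/2, -1, -4/3)

Multiply R1 by 1/6.
  [  1  -2  1/2  |  -1/6 ]
  [ -4   9    0  |    -3 ]
  [  2  -4    0  |     1 ]
Add 4 times R1 to R2.
  [ 1  -2  1/2  |   -1/6 ]
  [ 0   1    2  |  -11/3 ]
  [ 2  -4    0  |      1 ]
Subtract 2 times R1 from R3.
  [ 1  -2  1/2  |   -1/6 ]
  [ 0   1    2  |  -11/3 ]
  [ 0   0   -1  |    4/3 ]
Multiply R3 by -1.
  [ 1  -2  1/2  |   -1/6 ]
  [ 0   1    2  |  -11/3 ]
  [ 0   0    1  |   -4/3 ]
Subtract 2 times R3 from R2.
  [ 1  -2  1/2  |  -1/6 ]
  [ 0   1    0  |    -1 ]
  [ 0   0    1  |  -4/3 ]
Subtract 1/2 times R3 from R1.
  [ 1  -2  0  |   1/2 ]
  [ 0   1  0  |    -1 ]
  [ 0   0  1  |  -4/3 ]
Add 2 times R2 to R1.
  [ 1  0  0  |  -3/2 ]
  [ 0  1  0  |    -1 ]
  [ 0  0  1  |  -4/3 ]
Reading off the last column: u = -3/2, v = -1, w = -4/3.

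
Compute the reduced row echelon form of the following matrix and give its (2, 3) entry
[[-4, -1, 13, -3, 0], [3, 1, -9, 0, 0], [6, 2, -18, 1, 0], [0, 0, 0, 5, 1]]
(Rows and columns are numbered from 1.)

R1 ← -1/4·R1
  [ 1  1/4  -13/4  3/4  0 ]
  [ 3    1     -9    0  0 ]
  [ 6    2    -18    1  0 ]
  [ 0    0      0    5  1 ]
R2 ← R2 − 3·R1
  [ 1  1/4  -13/4   3/4  0 ]
  [ 0  1/4    3/4  -9/4  0 ]
  [ 6    2    -18     1  0 ]
  [ 0    0      0     5  1 ]
R3 ← R3 − 6·R1
  [ 1  1/4  -13/4   3/4  0 ]
  [ 0  1/4    3/4  -9/4  0 ]
  [ 0  1/2    3/2  -7/2  0 ]
  [ 0    0      0     5  1 ]
R2 ← 4·R2
  [ 1  1/4  -13/4   3/4  0 ]
  [ 0    1      3    -9  0 ]
  [ 0  1/2    3/2  -7/2  0 ]
  [ 0    0      0     5  1 ]
R3 ← R3 − 1/2·R2
  [ 1  1/4  -13/4  3/4  0 ]
  [ 0    1      3   -9  0 ]
  [ 0    0      0    1  0 ]
  [ 0    0      0    5  1 ]
R4 ← R4 − 5·R3
  [ 1  1/4  -13/4  3/4  0 ]
  [ 0    1      3   -9  0 ]
  [ 0    0      0    1  0 ]
  [ 0    0      0    0  1 ]
R2 ← R2 + 9·R3
  [ 1  1/4  -13/4  3/4  0 ]
  [ 0    1      3    0  0 ]
  [ 0    0      0    1  0 ]
  [ 0    0      0    0  1 ]
R1 ← R1 − 3/4·R3
  [ 1  1/4  -13/4  0  0 ]
  [ 0    1      3  0  0 ]
  [ 0    0      0  1  0 ]
  [ 0    0      0  0  1 ]
R1 ← R1 − 1/4·R2
  [ 1  0  -4  0  0 ]
  [ 0  1   3  0  0 ]
  [ 0  0   0  1  0 ]
  [ 0  0   0  0  1 ]

3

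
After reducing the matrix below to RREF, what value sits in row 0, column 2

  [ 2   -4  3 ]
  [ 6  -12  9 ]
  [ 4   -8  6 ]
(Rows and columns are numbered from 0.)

3/2

ρ1 → 1/2·ρ1
ρ2 → ρ2 − 6·ρ1
ρ3 → ρ3 − 4·ρ1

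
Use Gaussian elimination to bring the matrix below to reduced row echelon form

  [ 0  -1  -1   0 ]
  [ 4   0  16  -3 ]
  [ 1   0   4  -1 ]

[[1, 0, 4, 0], [0, 1, 1, 0], [0, 0, 0, 1]]

ρ1 ↔ ρ2
  [ 4   0  16  -3 ]
  [ 0  -1  -1   0 ]
  [ 1   0   4  -1 ]
ρ1 ← 1/4·ρ1
  [ 1   0   4  -3/4 ]
  [ 0  -1  -1     0 ]
  [ 1   0   4    -1 ]
ρ3 ← ρ3 − ρ1
  [ 1   0   4  -3/4 ]
  [ 0  -1  -1     0 ]
  [ 0   0   0  -1/4 ]
ρ2 ← -1·ρ2
  [ 1  0  4  -3/4 ]
  [ 0  1  1     0 ]
  [ 0  0  0  -1/4 ]
ρ3 ← -4·ρ3
  [ 1  0  4  -3/4 ]
  [ 0  1  1     0 ]
  [ 0  0  0     1 ]
ρ1 ← ρ1 + 3/4·ρ3
  [ 1  0  4  0 ]
  [ 0  1  1  0 ]
  [ 0  0  0  1 ]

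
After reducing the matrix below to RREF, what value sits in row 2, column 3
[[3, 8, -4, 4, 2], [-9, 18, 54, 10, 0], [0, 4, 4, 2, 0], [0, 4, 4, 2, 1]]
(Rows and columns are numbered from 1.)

1

r1 := 1/3·r1
  [  1  8/3  -4/3  4/3  2/3 ]
  [ -9   18    54   10    0 ]
  [  0    4     4    2    0 ]
  [  0    4     4    2    1 ]
r2 := r2 + 9·r1
  [ 1  8/3  -4/3  4/3  2/3 ]
  [ 0   42    42   22    6 ]
  [ 0    4     4    2    0 ]
  [ 0    4     4    2    1 ]
r2 := 1/42·r2
  [ 1  8/3  -4/3    4/3  2/3 ]
  [ 0    1     1  11/21  1/7 ]
  [ 0    4     4      2    0 ]
  [ 0    4     4      2    1 ]
r3 := r3 − 4·r2
  [ 1  8/3  -4/3    4/3   2/3 ]
  [ 0    1     1  11/21   1/7 ]
  [ 0    0     0  -2/21  -4/7 ]
  [ 0    4     4      2     1 ]
r4 := r4 − 4·r2
  [ 1  8/3  -4/3    4/3   2/3 ]
  [ 0    1     1  11/21   1/7 ]
  [ 0    0     0  -2/21  -4/7 ]
  [ 0    0     0  -2/21   3/7 ]
r3 := -21/2·r3
  [ 1  8/3  -4/3    4/3  2/3 ]
  [ 0    1     1  11/21  1/7 ]
  [ 0    0     0      1    6 ]
  [ 0    0     0  -2/21  3/7 ]
r4 := r4 + 2/21·r3
  [ 1  8/3  -4/3    4/3  2/3 ]
  [ 0    1     1  11/21  1/7 ]
  [ 0    0     0      1    6 ]
  [ 0    0     0      0    1 ]
r3 := r3 − 6·r4
  [ 1  8/3  -4/3    4/3  2/3 ]
  [ 0    1     1  11/21  1/7 ]
  [ 0    0     0      1    0 ]
  [ 0    0     0      0    1 ]
r2 := r2 − 1/7·r4
  [ 1  8/3  -4/3    4/3  2/3 ]
  [ 0    1     1  11/21    0 ]
  [ 0    0     0      1    0 ]
  [ 0    0     0      0    1 ]
r1 := r1 − 2/3·r4
  [ 1  8/3  -4/3    4/3  0 ]
  [ 0    1     1  11/21  0 ]
  [ 0    0     0      1  0 ]
  [ 0    0     0      0  1 ]
r2 := r2 − 11/21·r3
  [ 1  8/3  -4/3  4/3  0 ]
  [ 0    1     1    0  0 ]
  [ 0    0     0    1  0 ]
  [ 0    0     0    0  1 ]
r1 := r1 − 4/3·r3
  [ 1  8/3  -4/3  0  0 ]
  [ 0    1     1  0  0 ]
  [ 0    0     0  1  0 ]
  [ 0    0     0  0  1 ]
r1 := r1 − 8/3·r2
  [ 1  0  -4  0  0 ]
  [ 0  1   1  0  0 ]
  [ 0  0   0  1  0 ]
  [ 0  0   0  0  1 ]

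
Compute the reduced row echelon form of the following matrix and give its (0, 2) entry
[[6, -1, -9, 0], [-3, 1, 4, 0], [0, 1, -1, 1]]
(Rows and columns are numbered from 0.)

Multiply R1 by 1/6.
  [  1  -1/6  -3/2  0 ]
  [ -3     1     4  0 ]
  [  0     1    -1  1 ]
Add 3 times R1 to R2.
  [ 1  -1/6  -3/2  0 ]
  [ 0   1/2  -1/2  0 ]
  [ 0     1    -1  1 ]
Multiply R2 by 2.
  [ 1  -1/6  -3/2  0 ]
  [ 0     1    -1  0 ]
  [ 0     1    -1  1 ]
Subtract R2 from R3.
  [ 1  -1/6  -3/2  0 ]
  [ 0     1    -1  0 ]
  [ 0     0     0  1 ]
Add 1/6 times R2 to R1.
  [ 1  0  -5/3  0 ]
  [ 0  1    -1  0 ]
  [ 0  0     0  1 ]

-5/3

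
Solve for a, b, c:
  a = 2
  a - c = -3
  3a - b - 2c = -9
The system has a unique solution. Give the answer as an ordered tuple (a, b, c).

Form the augmented matrix and row-reduce:
  [ 1   0   0  |   2 ]
  [ 1   0  -1  |  -3 ]
  [ 3  -1  -2  |  -9 ]
R2 := R2 − R1
  [ 1   0   0  |   2 ]
  [ 0   0  -1  |  -5 ]
  [ 3  -1  -2  |  -9 ]
R3 := R3 − 3·R1
  [ 1   0   0  |    2 ]
  [ 0   0  -1  |   -5 ]
  [ 0  -1  -2  |  -15 ]
R2 <=> R3
  [ 1   0   0  |    2 ]
  [ 0  -1  -2  |  -15 ]
  [ 0   0  -1  |   -5 ]
R2 := -1·R2
  [ 1  0   0  |   2 ]
  [ 0  1   2  |  15 ]
  [ 0  0  -1  |  -5 ]
R3 := -1·R3
  [ 1  0  0  |   2 ]
  [ 0  1  2  |  15 ]
  [ 0  0  1  |   5 ]
R2 := R2 − 2·R3
  [ 1  0  0  |  2 ]
  [ 0  1  0  |  5 ]
  [ 0  0  1  |  5 ]
Reading off the last column: a = 2, b = 5, c = 5.

(2, 5, 5)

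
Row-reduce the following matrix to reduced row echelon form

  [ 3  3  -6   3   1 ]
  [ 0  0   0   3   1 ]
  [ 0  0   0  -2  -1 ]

[[1, 1, -2, 0, 0], [0, 0, 0, 1, 0], [0, 0, 0, 0, 1]]

Multiply r1 by 1/3.
  [ 1  1  -2   1  1/3 ]
  [ 0  0   0   3    1 ]
  [ 0  0   0  -2   -1 ]
Multiply r2 by 1/3.
  [ 1  1  -2   1  1/3 ]
  [ 0  0   0   1  1/3 ]
  [ 0  0   0  -2   -1 ]
Add 2 times r2 to r3.
  [ 1  1  -2  1   1/3 ]
  [ 0  0   0  1   1/3 ]
  [ 0  0   0  0  -1/3 ]
Multiply r3 by -3.
  [ 1  1  -2  1  1/3 ]
  [ 0  0   0  1  1/3 ]
  [ 0  0   0  0    1 ]
Subtract 1/3 times r3 from r2.
  [ 1  1  -2  1  1/3 ]
  [ 0  0   0  1    0 ]
  [ 0  0   0  0    1 ]
Subtract 1/3 times r3 from r1.
  [ 1  1  -2  1  0 ]
  [ 0  0   0  1  0 ]
  [ 0  0   0  0  1 ]
Subtract r2 from r1.
  [ 1  1  -2  0  0 ]
  [ 0  0   0  1  0 ]
  [ 0  0   0  0  1 ]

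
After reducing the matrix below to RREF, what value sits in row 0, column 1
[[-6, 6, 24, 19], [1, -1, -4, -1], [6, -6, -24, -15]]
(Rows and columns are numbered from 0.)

r1 → -1/6·r1
  [ 1  -1   -4  -19/6 ]
  [ 1  -1   -4     -1 ]
  [ 6  -6  -24    -15 ]
r2 → r2 − r1
  [ 1  -1   -4  -19/6 ]
  [ 0   0    0   13/6 ]
  [ 6  -6  -24    -15 ]
r3 → r3 − 6·r1
  [ 1  -1  -4  -19/6 ]
  [ 0   0   0   13/6 ]
  [ 0   0   0      4 ]
r2 → 6/13·r2
  [ 1  -1  -4  -19/6 ]
  [ 0   0   0      1 ]
  [ 0   0   0      4 ]
r3 → r3 − 4·r2
  [ 1  -1  -4  -19/6 ]
  [ 0   0   0      1 ]
  [ 0   0   0      0 ]
r1 → r1 + 19/6·r2
  [ 1  -1  -4  0 ]
  [ 0   0   0  1 ]
  [ 0   0   0  0 ]

-1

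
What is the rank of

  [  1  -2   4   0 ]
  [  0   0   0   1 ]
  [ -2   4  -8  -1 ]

ρ3 := ρ3 + 2·ρ1
  [ 1  -2  4   0 ]
  [ 0   0  0   1 ]
  [ 0   0  0  -1 ]
ρ3 := ρ3 + ρ2
  [ 1  -2  4  0 ]
  [ 0   0  0  1 ]
  [ 0   0  0  0 ]
The reduced form has 2 nonzero rows.

rank = 2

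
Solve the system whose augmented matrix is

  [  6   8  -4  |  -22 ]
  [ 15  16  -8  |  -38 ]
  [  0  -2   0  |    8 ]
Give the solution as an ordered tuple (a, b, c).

(2, -4, 1/2)

Multiply ρ1 by 1/6.
  [  1  4/3  -2/3  |  -11/3 ]
  [ 15   16    -8  |    -38 ]
  [  0   -2     0  |      8 ]
Subtract 15 times ρ1 from ρ2.
  [ 1  4/3  -2/3  |  -11/3 ]
  [ 0   -4     2  |     17 ]
  [ 0   -2     0  |      8 ]
Multiply ρ2 by -1/4.
  [ 1  4/3  -2/3  |  -11/3 ]
  [ 0    1  -1/2  |  -17/4 ]
  [ 0   -2     0  |      8 ]
Add 2 times ρ2 to ρ3.
  [ 1  4/3  -2/3  |  -11/3 ]
  [ 0    1  -1/2  |  -17/4 ]
  [ 0    0    -1  |   -1/2 ]
Multiply ρ3 by -1.
  [ 1  4/3  -2/3  |  -11/3 ]
  [ 0    1  -1/2  |  -17/4 ]
  [ 0    0     1  |    1/2 ]
Add 1/2 times ρ3 to ρ2.
  [ 1  4/3  -2/3  |  -11/3 ]
  [ 0    1     0  |     -4 ]
  [ 0    0     1  |    1/2 ]
Add 2/3 times ρ3 to ρ1.
  [ 1  4/3  0  |  -10/3 ]
  [ 0    1  0  |     -4 ]
  [ 0    0  1  |    1/2 ]
Subtract 4/3 times ρ2 from ρ1.
  [ 1  0  0  |    2 ]
  [ 0  1  0  |   -4 ]
  [ 0  0  1  |  1/2 ]
Reading off the last column: a = 2, b = -4, c = 1/2.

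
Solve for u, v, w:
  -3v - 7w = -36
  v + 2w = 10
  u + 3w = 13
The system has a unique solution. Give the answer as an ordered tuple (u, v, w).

Form the augmented matrix and row-reduce:
  [ 0  -3  -7  |  -36 ]
  [ 0   1   2  |   10 ]
  [ 1   0   3  |   13 ]
Swap R1 and R3.
  [ 1   0   3  |   13 ]
  [ 0   1   2  |   10 ]
  [ 0  -3  -7  |  -36 ]
Add 3 times R2 to R3.
  [ 1  0   3  |  13 ]
  [ 0  1   2  |  10 ]
  [ 0  0  -1  |  -6 ]
Multiply R3 by -1.
  [ 1  0  3  |  13 ]
  [ 0  1  2  |  10 ]
  [ 0  0  1  |   6 ]
Subtract 2 times R3 from R2.
  [ 1  0  3  |  13 ]
  [ 0  1  0  |  -2 ]
  [ 0  0  1  |   6 ]
Subtract 3 times R3 from R1.
  [ 1  0  0  |  -5 ]
  [ 0  1  0  |  -2 ]
  [ 0  0  1  |   6 ]
Reading off the last column: u = -5, v = -2, w = 6.

(-5, -2, 6)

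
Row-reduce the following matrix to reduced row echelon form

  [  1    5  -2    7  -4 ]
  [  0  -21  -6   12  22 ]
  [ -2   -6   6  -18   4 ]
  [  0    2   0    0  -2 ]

R3 → R3 + 2·R1
  [ 1    5  -2   7  -4 ]
  [ 0  -21  -6  12  22 ]
  [ 0    4   2  -4  -4 ]
  [ 0    2   0   0  -2 ]
R2 → -1/21·R2
  [ 1  5   -2     7      -4 ]
  [ 0  1  2/7  -4/7  -22/21 ]
  [ 0  4    2    -4      -4 ]
  [ 0  2    0     0      -2 ]
R3 → R3 − 4·R2
  [ 1  5   -2      7      -4 ]
  [ 0  1  2/7   -4/7  -22/21 ]
  [ 0  0  6/7  -12/7    4/21 ]
  [ 0  2    0      0      -2 ]
R4 → R4 − 2·R2
  [ 1  5    -2      7      -4 ]
  [ 0  1   2/7   -4/7  -22/21 ]
  [ 0  0   6/7  -12/7    4/21 ]
  [ 0  0  -4/7    8/7    2/21 ]
R3 → 7/6·R3
  [ 1  5    -2     7      -4 ]
  [ 0  1   2/7  -4/7  -22/21 ]
  [ 0  0     1    -2     2/9 ]
  [ 0  0  -4/7   8/7    2/21 ]
R4 → R4 + 4/7·R3
  [ 1  5   -2     7      -4 ]
  [ 0  1  2/7  -4/7  -22/21 ]
  [ 0  0    1    -2     2/9 ]
  [ 0  0    0     0     2/9 ]
R4 → 9/2·R4
  [ 1  5   -2     7      -4 ]
  [ 0  1  2/7  -4/7  -22/21 ]
  [ 0  0    1    -2     2/9 ]
  [ 0  0    0     0       1 ]
R3 → R3 − 2/9·R4
  [ 1  5   -2     7      -4 ]
  [ 0  1  2/7  -4/7  -22/21 ]
  [ 0  0    1    -2       0 ]
  [ 0  0    0     0       1 ]
R2 → R2 + 22/21·R4
  [ 1  5   -2     7  -4 ]
  [ 0  1  2/7  -4/7   0 ]
  [ 0  0    1    -2   0 ]
  [ 0  0    0     0   1 ]
R1 → R1 + 4·R4
  [ 1  5   -2     7  0 ]
  [ 0  1  2/7  -4/7  0 ]
  [ 0  0    1    -2  0 ]
  [ 0  0    0     0  1 ]
R2 → R2 − 2/7·R3
  [ 1  5  -2   7  0 ]
  [ 0  1   0   0  0 ]
  [ 0  0   1  -2  0 ]
  [ 0  0   0   0  1 ]
R1 → R1 + 2·R3
  [ 1  5  0   3  0 ]
  [ 0  1  0   0  0 ]
  [ 0  0  1  -2  0 ]
  [ 0  0  0   0  1 ]
R1 → R1 − 5·R2
  [ 1  0  0   3  0 ]
  [ 0  1  0   0  0 ]
  [ 0  0  1  -2  0 ]
  [ 0  0  0   0  1 ]

[[1, 0, 0, 3, 0], [0, 1, 0, 0, 0], [0, 0, 1, -2, 0], [0, 0, 0, 0, 1]]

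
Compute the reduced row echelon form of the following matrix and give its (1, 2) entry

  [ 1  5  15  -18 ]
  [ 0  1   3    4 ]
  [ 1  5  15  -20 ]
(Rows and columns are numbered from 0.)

3

R3 ← R3 − R1
  [ 1  5  15  -18 ]
  [ 0  1   3    4 ]
  [ 0  0   0   -2 ]
R3 ← -1/2·R3
  [ 1  5  15  -18 ]
  [ 0  1   3    4 ]
  [ 0  0   0    1 ]
R2 ← R2 − 4·R3
  [ 1  5  15  -18 ]
  [ 0  1   3    0 ]
  [ 0  0   0    1 ]
R1 ← R1 + 18·R3
  [ 1  5  15  0 ]
  [ 0  1   3  0 ]
  [ 0  0   0  1 ]
R1 ← R1 − 5·R2
  [ 1  0  0  0 ]
  [ 0  1  3  0 ]
  [ 0  0  0  1 ]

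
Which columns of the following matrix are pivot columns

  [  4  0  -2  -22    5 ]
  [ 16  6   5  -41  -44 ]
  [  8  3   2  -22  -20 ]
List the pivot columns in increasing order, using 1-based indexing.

r1 → 1/4·r1
  [  1  0  -1/2  -11/2  5/4 ]
  [ 16  6     5    -41  -44 ]
  [  8  3     2    -22  -20 ]
r2 → r2 − 16·r1
  [ 1  0  -1/2  -11/2  5/4 ]
  [ 0  6    13     47  -64 ]
  [ 8  3     2    -22  -20 ]
r3 → r3 − 8·r1
  [ 1  0  -1/2  -11/2  5/4 ]
  [ 0  6    13     47  -64 ]
  [ 0  3     6     22  -30 ]
r2 → 1/6·r2
  [ 1  0  -1/2  -11/2    5/4 ]
  [ 0  1  13/6   47/6  -32/3 ]
  [ 0  3     6     22    -30 ]
r3 → r3 − 3·r2
  [ 1  0  -1/2  -11/2    5/4 ]
  [ 0  1  13/6   47/6  -32/3 ]
  [ 0  0  -1/2   -3/2      2 ]
r3 → -2·r3
  [ 1  0  -1/2  -11/2    5/4 ]
  [ 0  1  13/6   47/6  -32/3 ]
  [ 0  0     1      3     -4 ]
r2 → r2 − 13/6·r3
  [ 1  0  -1/2  -11/2  5/4 ]
  [ 0  1     0    4/3   -2 ]
  [ 0  0     1      3   -4 ]
r1 → r1 + 1/2·r3
  [ 1  0  0   -4  -3/4 ]
  [ 0  1  0  4/3    -2 ]
  [ 0  0  1    3    -4 ]
Pivot columns are the columns containing a leading 1.

1, 2, 3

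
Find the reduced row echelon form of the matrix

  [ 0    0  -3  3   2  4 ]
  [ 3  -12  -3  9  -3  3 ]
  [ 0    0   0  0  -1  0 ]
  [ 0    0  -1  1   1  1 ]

[[1, -4, 0, 2, 0, 0], [0, 0, 1, -1, 0, 0], [0, 0, 0, 0, 1, 0], [0, 0, 0, 0, 0, 1]]

R1 ↔ R2
  [ 3  -12  -3  9  -3  3 ]
  [ 0    0  -3  3   2  4 ]
  [ 0    0   0  0  -1  0 ]
  [ 0    0  -1  1   1  1 ]
R1 -> 1/3·R1
  [ 1  -4  -1  3  -1  1 ]
  [ 0   0  -3  3   2  4 ]
  [ 0   0   0  0  -1  0 ]
  [ 0   0  -1  1   1  1 ]
R2 -> -1/3·R2
  [ 1  -4  -1   3    -1     1 ]
  [ 0   0   1  -1  -2/3  -4/3 ]
  [ 0   0   0   0    -1     0 ]
  [ 0   0  -1   1     1     1 ]
R4 -> R4 + R2
  [ 1  -4  -1   3    -1     1 ]
  [ 0   0   1  -1  -2/3  -4/3 ]
  [ 0   0   0   0    -1     0 ]
  [ 0   0   0   0   1/3  -1/3 ]
R3 -> -1·R3
  [ 1  -4  -1   3    -1     1 ]
  [ 0   0   1  -1  -2/3  -4/3 ]
  [ 0   0   0   0     1     0 ]
  [ 0   0   0   0   1/3  -1/3 ]
R4 -> R4 − 1/3·R3
  [ 1  -4  -1   3    -1     1 ]
  [ 0   0   1  -1  -2/3  -4/3 ]
  [ 0   0   0   0     1     0 ]
  [ 0   0   0   0     0  -1/3 ]
R4 -> -3·R4
  [ 1  -4  -1   3    -1     1 ]
  [ 0   0   1  -1  -2/3  -4/3 ]
  [ 0   0   0   0     1     0 ]
  [ 0   0   0   0     0     1 ]
R2 -> R2 + 4/3·R4
  [ 1  -4  -1   3    -1  1 ]
  [ 0   0   1  -1  -2/3  0 ]
  [ 0   0   0   0     1  0 ]
  [ 0   0   0   0     0  1 ]
R1 -> R1 − R4
  [ 1  -4  -1   3    -1  0 ]
  [ 0   0   1  -1  -2/3  0 ]
  [ 0   0   0   0     1  0 ]
  [ 0   0   0   0     0  1 ]
R2 -> R2 + 2/3·R3
  [ 1  -4  -1   3  -1  0 ]
  [ 0   0   1  -1   0  0 ]
  [ 0   0   0   0   1  0 ]
  [ 0   0   0   0   0  1 ]
R1 -> R1 + R3
  [ 1  -4  -1   3  0  0 ]
  [ 0   0   1  -1  0  0 ]
  [ 0   0   0   0  1  0 ]
  [ 0   0   0   0  0  1 ]
R1 -> R1 + R2
  [ 1  -4  0   2  0  0 ]
  [ 0   0  1  -1  0  0 ]
  [ 0   0  0   0  1  0 ]
  [ 0   0  0   0  0  1 ]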